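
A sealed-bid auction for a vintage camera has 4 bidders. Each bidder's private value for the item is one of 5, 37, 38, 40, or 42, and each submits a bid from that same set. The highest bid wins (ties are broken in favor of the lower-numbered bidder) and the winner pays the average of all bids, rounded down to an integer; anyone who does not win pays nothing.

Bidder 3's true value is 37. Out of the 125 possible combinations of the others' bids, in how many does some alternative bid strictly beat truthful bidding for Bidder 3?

42

Others bid (5, 5, 38): truth gives 0; bid 38 gives 16 > 0. Violating.
Others bid (5, 5, 40): truth gives 0; bid 40 gives 15 > 0. Violating.
Others bid (5, 5, 42): truth gives 0; bid 42 gives 14 > 0. Violating.
Others bid (5, 37, 5): truth gives 0; bid 38 gives 16 > 0. Violating.
Others bid (5, 5, 5): truth gives 24; no alternative beats it.
Others bid (5, 5, 37): truth gives 16; no alternative beats it.
(Checking all 125 profiles: 42 have a profitable deviation, 83 do not.)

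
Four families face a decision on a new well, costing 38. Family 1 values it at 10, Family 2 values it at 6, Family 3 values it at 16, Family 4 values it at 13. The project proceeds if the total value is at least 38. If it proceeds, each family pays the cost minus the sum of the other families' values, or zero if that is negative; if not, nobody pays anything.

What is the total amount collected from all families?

18

Total value 45 ≥ cost 38, so it is built.
Family 1: others sum to 35; max(0, 38 - 35) = 3.
Family 2: others sum to 39; max(0, 38 - 39) = 0.
Family 3: others sum to 29; max(0, 38 - 29) = 9.
Family 4: others sum to 32; max(0, 38 - 32) = 6.
Total collected = 3 + 0 + 9 + 6 = 18.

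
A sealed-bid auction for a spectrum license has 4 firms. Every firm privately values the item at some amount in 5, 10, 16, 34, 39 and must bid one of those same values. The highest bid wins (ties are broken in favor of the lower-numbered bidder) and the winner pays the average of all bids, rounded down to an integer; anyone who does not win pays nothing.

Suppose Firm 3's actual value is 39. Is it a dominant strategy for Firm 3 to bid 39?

No

Consider the case where Firm 1 bids 5, Firm 2 bids 5 and Firm 4 bids 5.
Truthful bid 39: wins, pays 13, utility 39 - 13 = 26.
Bid 10 instead: wins, pays 6, utility 39 - 6 = 33.
Since 33 > 26, bidding 10 is strictly better here, so truthful bidding is not dominant.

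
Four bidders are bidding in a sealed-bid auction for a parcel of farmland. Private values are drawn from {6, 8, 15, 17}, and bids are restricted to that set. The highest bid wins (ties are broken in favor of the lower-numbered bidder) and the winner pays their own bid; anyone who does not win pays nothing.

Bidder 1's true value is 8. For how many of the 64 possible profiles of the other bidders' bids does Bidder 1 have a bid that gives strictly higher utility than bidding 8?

1

Others bid (6, 6, 6): truth gives 0; bid 6 gives 2 > 0. Violating.
Others bid (6, 6, 8): truth gives 0; no alternative beats it.
Others bid (6, 6, 15): truth gives 0; no alternative beats it.
(Checking all 64 profiles: 1 has a profitable deviation, 63 do not.)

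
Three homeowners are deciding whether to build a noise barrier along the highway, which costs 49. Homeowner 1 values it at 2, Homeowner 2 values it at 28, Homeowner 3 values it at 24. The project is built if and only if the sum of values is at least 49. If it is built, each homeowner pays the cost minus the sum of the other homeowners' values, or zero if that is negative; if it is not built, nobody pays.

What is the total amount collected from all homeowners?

42

Total value 54 ≥ cost 49, so it is built.
Homeowner 1: others sum to 52; max(0, 49 - 52) = 0.
Homeowner 2: others sum to 26; max(0, 49 - 26) = 23.
Homeowner 3: others sum to 30; max(0, 49 - 30) = 19.
Total collected = 0 + 23 + 19 = 42.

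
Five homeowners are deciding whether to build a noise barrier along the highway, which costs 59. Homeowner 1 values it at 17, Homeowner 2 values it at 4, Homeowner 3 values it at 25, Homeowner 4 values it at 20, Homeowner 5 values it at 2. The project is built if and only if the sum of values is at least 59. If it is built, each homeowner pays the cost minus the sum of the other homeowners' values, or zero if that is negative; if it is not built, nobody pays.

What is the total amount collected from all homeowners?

35

Total value 68 ≥ cost 59, so it is built.
Homeowner 1: others sum to 51; max(0, 59 - 51) = 8.
Homeowner 2: others sum to 64; max(0, 59 - 64) = 0.
Homeowner 3: others sum to 43; max(0, 59 - 43) = 16.
Homeowner 4: others sum to 48; max(0, 59 - 48) = 11.
Homeowner 5: others sum to 66; max(0, 59 - 66) = 0.
Total collected = 8 + 0 + 16 + 11 + 0 = 35.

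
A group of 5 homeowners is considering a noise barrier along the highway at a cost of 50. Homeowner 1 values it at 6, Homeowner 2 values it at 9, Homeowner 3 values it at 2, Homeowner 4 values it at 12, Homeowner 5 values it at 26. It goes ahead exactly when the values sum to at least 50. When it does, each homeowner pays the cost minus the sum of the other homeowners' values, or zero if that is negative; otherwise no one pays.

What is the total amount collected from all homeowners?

33

Total value 55 ≥ cost 50, so it is built.
Homeowner 1: others sum to 49; max(0, 50 - 49) = 1.
Homeowner 2: others sum to 46; max(0, 50 - 46) = 4.
Homeowner 3: others sum to 53; max(0, 50 - 53) = 0.
Homeowner 4: others sum to 43; max(0, 50 - 43) = 7.
Homeowner 5: others sum to 29; max(0, 50 - 29) = 21.
Total collected = 1 + 4 + 0 + 7 + 21 = 33.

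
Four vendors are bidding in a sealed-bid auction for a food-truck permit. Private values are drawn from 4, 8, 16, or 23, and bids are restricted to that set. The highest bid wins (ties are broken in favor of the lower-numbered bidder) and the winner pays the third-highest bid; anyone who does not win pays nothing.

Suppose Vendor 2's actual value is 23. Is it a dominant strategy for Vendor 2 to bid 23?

Check each profile of the others' bids and compare truth against every alternative bid.
Others bid (4, 4, 23): truth gives 19, best alternative gives 0.
Others bid (4, 23, 4): truth gives 19, best alternative gives 0.
Others bid (16, 4, 4): truth gives 19, best alternative gives 0.
Others bid (4, 8, 23): truth gives 15, best alternative gives 0.
Others bid (4, 23, 8): truth gives 15, best alternative gives 0.
Others bid (8, 4, 23): truth gives 15, best alternative gives 0.
(Remaining 58 profiles checked similarly; truth is weakly best in each.)
In every case the truthful bid is at least as good as any alternative, so it is a dominant strategy.

Yes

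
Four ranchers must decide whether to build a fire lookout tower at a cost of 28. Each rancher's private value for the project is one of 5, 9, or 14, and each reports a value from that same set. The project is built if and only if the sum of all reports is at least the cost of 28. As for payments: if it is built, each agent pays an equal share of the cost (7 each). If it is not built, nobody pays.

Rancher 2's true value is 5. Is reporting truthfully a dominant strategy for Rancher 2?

Yes

Check each profile of the others' reports and compare truth against every alternative report.
Others report (5, 5, 9): truth gives 0, best alternative gives -2.
Others report (5, 9, 5): truth gives 0, best alternative gives -2.
Others report (9, 5, 5): truth gives 0, best alternative gives -2.
Others report (5, 5, 14): truth gives -2, best alternative gives -2.
Others report (5, 9, 9): truth gives -2, best alternative gives -2.
Others report (5, 9, 14): truth gives -2, best alternative gives -2.
(Remaining 21 profiles checked similarly; truth is weakly best in each.)
In every case the truthful report is at least as good as any alternative, so it is a dominant strategy.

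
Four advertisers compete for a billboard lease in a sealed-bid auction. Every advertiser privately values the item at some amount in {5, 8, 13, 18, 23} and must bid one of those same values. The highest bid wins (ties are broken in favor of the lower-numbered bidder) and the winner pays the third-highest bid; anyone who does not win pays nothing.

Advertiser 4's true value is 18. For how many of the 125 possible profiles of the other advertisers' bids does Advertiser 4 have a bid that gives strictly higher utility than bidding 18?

Others bid (5, 5, 18): truth gives 0; bid 23 gives 13 > 0. Violating.
Others bid (5, 8, 18): truth gives 0; bid 23 gives 10 > 0. Violating.
Others bid (5, 13, 18): truth gives 0; bid 23 gives 5 > 0. Violating.
Others bid (5, 18, 5): truth gives 0; bid 23 gives 13 > 0. Violating.
Others bid (5, 5, 5): truth gives 13; no alternative beats it.
Others bid (5, 5, 8): truth gives 13; no alternative beats it.
(Checking all 125 profiles: 27 have a profitable deviation, 98 do not.)

27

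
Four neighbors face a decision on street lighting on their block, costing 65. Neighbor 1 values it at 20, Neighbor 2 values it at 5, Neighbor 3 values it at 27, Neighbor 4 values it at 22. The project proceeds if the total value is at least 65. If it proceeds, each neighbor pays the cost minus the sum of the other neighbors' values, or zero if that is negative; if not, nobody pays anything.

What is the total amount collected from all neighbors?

Total value 74 ≥ cost 65, so it is built.
Neighbor 1: others sum to 54; max(0, 65 - 54) = 11.
Neighbor 2: others sum to 69; max(0, 65 - 69) = 0.
Neighbor 3: others sum to 47; max(0, 65 - 47) = 18.
Neighbor 4: others sum to 52; max(0, 65 - 52) = 13.
Total collected = 11 + 0 + 18 + 13 = 42.

42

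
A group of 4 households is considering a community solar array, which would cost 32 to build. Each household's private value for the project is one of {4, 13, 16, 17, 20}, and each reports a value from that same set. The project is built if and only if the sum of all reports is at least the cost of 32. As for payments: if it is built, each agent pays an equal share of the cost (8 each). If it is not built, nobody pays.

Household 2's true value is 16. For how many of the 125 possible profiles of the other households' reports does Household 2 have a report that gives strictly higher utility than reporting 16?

Others report (4, 4, 4): truth gives 0; report 20 gives 8 > 0. Violating.
Others report (4, 4, 13): truth gives 8; no alternative beats it.
Others report (4, 4, 16): truth gives 8; no alternative beats it.
(Checking all 125 profiles: 1 has a profitable deviation, 124 do not.)

1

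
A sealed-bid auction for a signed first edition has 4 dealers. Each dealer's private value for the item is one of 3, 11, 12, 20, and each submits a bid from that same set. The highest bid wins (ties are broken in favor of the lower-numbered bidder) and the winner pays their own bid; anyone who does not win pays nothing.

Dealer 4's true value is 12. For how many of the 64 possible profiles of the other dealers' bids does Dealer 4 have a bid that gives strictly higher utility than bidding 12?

Others bid (3, 3, 3): truth gives 0; bid 11 gives 1 > 0. Violating.
Others bid (3, 3, 11): truth gives 0; no alternative beats it.
Others bid (3, 3, 12): truth gives 0; no alternative beats it.
(Checking all 64 profiles: 1 has a profitable deviation, 63 do not.)

1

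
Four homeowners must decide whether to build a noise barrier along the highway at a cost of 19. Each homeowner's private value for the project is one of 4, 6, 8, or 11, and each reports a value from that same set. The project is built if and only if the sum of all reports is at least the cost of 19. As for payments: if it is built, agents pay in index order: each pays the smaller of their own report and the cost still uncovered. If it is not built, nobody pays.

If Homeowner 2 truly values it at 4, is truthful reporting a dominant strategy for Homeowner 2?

Yes

Check each profile of the others' reports and compare truth against every alternative report.
Others report (4, 4, 6): truth gives 0, best alternative gives -2.
Others report (4, 4, 8): truth gives 0, best alternative gives -2.
Others report (4, 4, 11): truth gives 0, best alternative gives -2.
Others report (4, 6, 4): truth gives 0, best alternative gives -2.
Others report (4, 6, 6): truth gives 0, best alternative gives -2.
Others report (4, 6, 8): truth gives 0, best alternative gives -2.
(Remaining 58 profiles checked similarly; truth is weakly best in each.)
In every case the truthful report is at least as good as any alternative, so it is a dominant strategy.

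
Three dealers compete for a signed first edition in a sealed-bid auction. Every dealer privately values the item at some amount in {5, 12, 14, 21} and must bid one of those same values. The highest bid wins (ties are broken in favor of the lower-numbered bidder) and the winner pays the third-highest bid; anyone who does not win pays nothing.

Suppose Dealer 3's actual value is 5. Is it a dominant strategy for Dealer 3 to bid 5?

Check each profile of the others' bids and compare truth against every alternative bid.
Others bid (5, 5): truth gives 0, best alternative gives 0.
Others bid (5, 12): truth gives 0, best alternative gives 0.
Others bid (5, 14): truth gives 0, best alternative gives 0.
Others bid (5, 21): truth gives 0, best alternative gives 0.
Others bid (12, 5): truth gives 0, best alternative gives 0.
Others bid (12, 12): truth gives 0, best alternative gives 0.
(Remaining 10 profiles checked similarly; truth is weakly best in each.)
In every case the truthful bid is at least as good as any alternative, so it is a dominant strategy.

Yes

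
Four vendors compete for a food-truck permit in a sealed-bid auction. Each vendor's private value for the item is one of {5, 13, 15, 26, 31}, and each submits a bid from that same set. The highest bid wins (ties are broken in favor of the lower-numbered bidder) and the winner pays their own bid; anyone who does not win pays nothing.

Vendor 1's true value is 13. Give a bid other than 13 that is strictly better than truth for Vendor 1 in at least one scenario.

5

Suppose Vendor 2 bids 5, Vendor 3 bids 5 and Vendor 4 bids 5.
Bid 13: wins, pays 13, utility 13 - 13 = 0.
Bid 5: wins, pays 5, utility 13 - 5 = 8.
So bidding 5 beats truth here (8 > 0).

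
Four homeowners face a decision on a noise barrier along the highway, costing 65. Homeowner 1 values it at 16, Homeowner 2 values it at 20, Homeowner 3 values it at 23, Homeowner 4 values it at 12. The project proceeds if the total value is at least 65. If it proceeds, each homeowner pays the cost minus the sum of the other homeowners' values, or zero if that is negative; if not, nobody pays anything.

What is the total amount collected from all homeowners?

Total value 71 ≥ cost 65, so it is built.
Homeowner 1: others sum to 55; max(0, 65 - 55) = 10.
Homeowner 2: others sum to 51; max(0, 65 - 51) = 14.
Homeowner 3: others sum to 48; max(0, 65 - 48) = 17.
Homeowner 4: others sum to 59; max(0, 65 - 59) = 6.
Total collected = 10 + 14 + 17 + 6 = 47.

47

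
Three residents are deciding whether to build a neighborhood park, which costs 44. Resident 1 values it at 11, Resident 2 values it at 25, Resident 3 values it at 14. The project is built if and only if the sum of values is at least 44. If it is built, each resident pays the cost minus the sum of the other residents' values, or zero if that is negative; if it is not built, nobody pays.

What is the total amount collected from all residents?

32

Total value 50 ≥ cost 44, so it is built.
Resident 1: others sum to 39; max(0, 44 - 39) = 5.
Resident 2: others sum to 25; max(0, 44 - 25) = 19.
Resident 3: others sum to 36; max(0, 44 - 36) = 8.
Total collected = 5 + 19 + 8 = 32.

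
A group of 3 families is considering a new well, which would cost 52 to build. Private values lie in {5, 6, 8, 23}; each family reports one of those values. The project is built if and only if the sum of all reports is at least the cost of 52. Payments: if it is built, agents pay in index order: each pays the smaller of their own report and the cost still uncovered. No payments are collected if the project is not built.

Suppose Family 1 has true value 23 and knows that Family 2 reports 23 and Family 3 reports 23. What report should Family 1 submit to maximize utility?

6

Report 5: project not built, utility 0.
Report 6: project built, pays 6, utility 23 - 6 = 17.
Report 8: project built, pays 8, utility 23 - 8 = 15.
Report 23: project built, pays 23, utility 23 - 23 = 0.
The best choice is 6 with utility 17.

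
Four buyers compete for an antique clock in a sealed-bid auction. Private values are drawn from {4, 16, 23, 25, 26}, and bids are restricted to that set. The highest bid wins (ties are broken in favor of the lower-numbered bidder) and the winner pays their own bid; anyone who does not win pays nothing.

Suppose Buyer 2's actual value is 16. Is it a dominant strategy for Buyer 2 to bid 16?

Yes

Check each profile of the others' bids and compare truth against every alternative bid.
Others bid (4, 4, 4): truth gives 0, best alternative gives 0.
Others bid (4, 4, 16): truth gives 0, best alternative gives 0.
Others bid (4, 4, 23): truth gives 0, best alternative gives 0.
Others bid (4, 4, 25): truth gives 0, best alternative gives 0.
Others bid (4, 4, 26): truth gives 0, best alternative gives 0.
Others bid (4, 16, 4): truth gives 0, best alternative gives 0.
(Remaining 119 profiles checked similarly; truth is weakly best in each.)
In every case the truthful bid is at least as good as any alternative, so it is a dominant strategy.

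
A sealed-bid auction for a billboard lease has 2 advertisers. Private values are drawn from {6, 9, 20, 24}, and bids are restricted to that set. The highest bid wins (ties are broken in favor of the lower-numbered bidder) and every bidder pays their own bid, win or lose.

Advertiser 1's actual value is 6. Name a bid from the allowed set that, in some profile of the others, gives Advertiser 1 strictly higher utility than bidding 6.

Suppose Advertiser 2 bids 9.
Bid 6: loses but pays 6, utility -6.
Bid 9: wins, pays 9, utility 6 - 9 = -3.
So bidding 9 beats truth here (-3 > -6).

9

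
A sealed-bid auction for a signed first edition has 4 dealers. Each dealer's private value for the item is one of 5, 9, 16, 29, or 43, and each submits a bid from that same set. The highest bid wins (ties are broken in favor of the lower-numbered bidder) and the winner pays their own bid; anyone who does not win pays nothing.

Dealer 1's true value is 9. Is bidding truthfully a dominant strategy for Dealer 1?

No

Consider the case where Dealer 2 bids 5, Dealer 3 bids 5 and Dealer 4 bids 5.
Truthful bid 9: wins, pays 9, utility 9 - 9 = 0.
Bid 5 instead: wins, pays 5, utility 9 - 5 = 4.
Since 4 > 0, bidding 5 is strictly better here, so truthful bidding is not dominant.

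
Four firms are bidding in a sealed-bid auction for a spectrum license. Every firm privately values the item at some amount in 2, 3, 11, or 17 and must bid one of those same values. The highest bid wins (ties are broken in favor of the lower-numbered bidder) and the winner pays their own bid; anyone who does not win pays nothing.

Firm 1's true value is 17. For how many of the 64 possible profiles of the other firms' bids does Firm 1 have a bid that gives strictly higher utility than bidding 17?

27

Others bid (2, 2, 2): truth gives 0; bid 2 gives 15 > 0. Violating.
Others bid (2, 2, 3): truth gives 0; bid 3 gives 14 > 0. Violating.
Others bid (2, 2, 11): truth gives 0; bid 11 gives 6 > 0. Violating.
Others bid (2, 3, 2): truth gives 0; bid 3 gives 14 > 0. Violating.
Others bid (2, 2, 17): truth gives 0; no alternative beats it.
Others bid (2, 3, 17): truth gives 0; no alternative beats it.
(Checking all 64 profiles: 27 have a profitable deviation, 37 do not.)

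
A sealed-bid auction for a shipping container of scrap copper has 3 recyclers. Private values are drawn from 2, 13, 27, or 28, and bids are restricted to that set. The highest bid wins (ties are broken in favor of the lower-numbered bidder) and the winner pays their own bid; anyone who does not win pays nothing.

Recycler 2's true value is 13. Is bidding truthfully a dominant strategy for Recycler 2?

Yes

Check each profile of the others' bids and compare truth against every alternative bid.
Others bid (2, 2): truth gives 0, best alternative gives 0.
Others bid (2, 13): truth gives 0, best alternative gives 0.
Others bid (2, 27): truth gives 0, best alternative gives 0.
Others bid (2, 28): truth gives 0, best alternative gives 0.
Others bid (13, 2): truth gives 0, best alternative gives 0.
Others bid (13, 13): truth gives 0, best alternative gives 0.
(Remaining 10 profiles checked similarly; truth is weakly best in each.)
In every case the truthful bid is at least as good as any alternative, so it is a dominant strategy.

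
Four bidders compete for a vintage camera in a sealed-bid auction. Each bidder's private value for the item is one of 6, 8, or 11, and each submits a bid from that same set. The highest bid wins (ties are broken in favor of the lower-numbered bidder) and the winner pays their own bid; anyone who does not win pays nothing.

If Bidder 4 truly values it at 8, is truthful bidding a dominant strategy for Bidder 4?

Yes

Check each profile of the others' bids and compare truth against every alternative bid.
Others bid (6, 6, 6): truth gives 0, best alternative gives 0.
Others bid (6, 6, 8): truth gives 0, best alternative gives 0.
Others bid (6, 6, 11): truth gives 0, best alternative gives 0.
Others bid (6, 8, 6): truth gives 0, best alternative gives 0.
Others bid (6, 8, 8): truth gives 0, best alternative gives 0.
Others bid (6, 8, 11): truth gives 0, best alternative gives 0.
(Remaining 21 profiles checked similarly; truth is weakly best in each.)
In every case the truthful bid is at least as good as any alternative, so it is a dominant strategy.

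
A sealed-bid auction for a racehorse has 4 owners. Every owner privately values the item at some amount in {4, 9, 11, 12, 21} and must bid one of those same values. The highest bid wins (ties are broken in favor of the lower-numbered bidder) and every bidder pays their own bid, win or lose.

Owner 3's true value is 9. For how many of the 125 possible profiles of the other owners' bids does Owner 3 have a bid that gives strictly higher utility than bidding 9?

Others bid (4, 4, 11): truth gives -9; bid 11 gives -2 > -9. Violating.
Others bid (4, 4, 12): truth gives -9; bid 12 gives -3 > -9. Violating.
Others bid (4, 4, 21): truth gives -9; bid 4 gives -4 > -9. Violating.
Others bid (4, 9, 4): truth gives -9; bid 11 gives -2 > -9. Violating.
Others bid (4, 4, 4): truth gives 0; no alternative beats it.
Others bid (4, 4, 9): truth gives 0; no alternative beats it.
(Checking all 125 profiles: 123 have a profitable deviation, 2 do not.)

123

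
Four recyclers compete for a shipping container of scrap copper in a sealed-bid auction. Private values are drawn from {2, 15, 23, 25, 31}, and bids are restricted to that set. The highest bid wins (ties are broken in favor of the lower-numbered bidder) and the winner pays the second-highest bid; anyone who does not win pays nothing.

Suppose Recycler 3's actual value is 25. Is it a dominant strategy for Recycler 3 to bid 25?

Check each profile of the others' bids and compare truth against every alternative bid.
Others bid (2, 2, 2): truth gives 23, best alternative gives 23.
Others bid (2, 2, 15): truth gives 10, best alternative gives 10.
Others bid (2, 15, 2): truth gives 10, best alternative gives 10.
Others bid (2, 15, 15): truth gives 10, best alternative gives 10.
Others bid (15, 2, 2): truth gives 10, best alternative gives 10.
Others bid (15, 2, 15): truth gives 10, best alternative gives 10.
(Remaining 119 profiles checked similarly; truth is weakly best in each.)
In every case the truthful bid is at least as good as any alternative, so it is a dominant strategy.

Yes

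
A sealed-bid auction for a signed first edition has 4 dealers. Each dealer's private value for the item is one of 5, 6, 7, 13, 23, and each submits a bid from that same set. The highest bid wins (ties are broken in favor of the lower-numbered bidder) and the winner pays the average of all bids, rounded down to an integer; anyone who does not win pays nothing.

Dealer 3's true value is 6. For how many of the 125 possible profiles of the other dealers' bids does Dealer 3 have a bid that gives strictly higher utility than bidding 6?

Others bid (5, 6, 5): truth gives 0; bid 7 gives 1 > 0. Violating.
Others bid (6, 5, 5): truth gives 0; bid 7 gives 1 > 0. Violating.
Others bid (5, 5, 5): truth gives 1; no alternative beats it.
Others bid (5, 5, 6): truth gives 1; no alternative beats it.
(Checking all 125 profiles: 2 have a profitable deviation, 123 do not.)

2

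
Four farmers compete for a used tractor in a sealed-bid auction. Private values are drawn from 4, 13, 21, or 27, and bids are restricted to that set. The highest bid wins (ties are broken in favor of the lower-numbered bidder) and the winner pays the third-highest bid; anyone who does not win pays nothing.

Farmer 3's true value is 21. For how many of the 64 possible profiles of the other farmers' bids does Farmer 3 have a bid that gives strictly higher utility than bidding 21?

Others bid (4, 4, 27): truth gives 0; bid 27 gives 17 > 0. Violating.
Others bid (4, 13, 27): truth gives 0; bid 27 gives 8 > 0. Violating.
Others bid (4, 21, 4): truth gives 0; bid 27 gives 17 > 0. Violating.
Others bid (4, 21, 13): truth gives 0; bid 27 gives 8 > 0. Violating.
Others bid (4, 4, 4): truth gives 17; no alternative beats it.
Others bid (4, 4, 13): truth gives 17; no alternative beats it.
(Checking all 64 profiles: 12 have a profitable deviation, 52 do not.)

12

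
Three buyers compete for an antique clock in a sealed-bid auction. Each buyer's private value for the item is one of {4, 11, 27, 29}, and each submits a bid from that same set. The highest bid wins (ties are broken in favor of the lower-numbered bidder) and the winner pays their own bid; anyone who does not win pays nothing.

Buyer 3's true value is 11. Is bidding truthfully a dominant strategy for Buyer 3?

Yes

Check each profile of the others' bids and compare truth against every alternative bid.
Others bid (4, 4): truth gives 0, best alternative gives 0.
Others bid (4, 11): truth gives 0, best alternative gives 0.
Others bid (4, 27): truth gives 0, best alternative gives 0.
Others bid (4, 29): truth gives 0, best alternative gives 0.
Others bid (11, 4): truth gives 0, best alternative gives 0.
Others bid (11, 11): truth gives 0, best alternative gives 0.
(Remaining 10 profiles checked similarly; truth is weakly best in each.)
In every case the truthful bid is at least as good as any alternative, so it is a dominant strategy.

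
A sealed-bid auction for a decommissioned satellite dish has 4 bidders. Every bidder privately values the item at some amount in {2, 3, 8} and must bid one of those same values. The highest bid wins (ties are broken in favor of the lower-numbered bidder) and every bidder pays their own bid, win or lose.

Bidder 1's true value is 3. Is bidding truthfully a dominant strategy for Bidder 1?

No

Consider the case where Bidder 2 bids 2, Bidder 3 bids 2 and Bidder 4 bids 2.
Truthful bid 3: wins, pays 3, utility 3 - 3 = 0.
Bid 2 instead: wins, pays 2, utility 3 - 2 = 1.
Since 1 > 0, bidding 2 is strictly better here, so truthful bidding is not dominant.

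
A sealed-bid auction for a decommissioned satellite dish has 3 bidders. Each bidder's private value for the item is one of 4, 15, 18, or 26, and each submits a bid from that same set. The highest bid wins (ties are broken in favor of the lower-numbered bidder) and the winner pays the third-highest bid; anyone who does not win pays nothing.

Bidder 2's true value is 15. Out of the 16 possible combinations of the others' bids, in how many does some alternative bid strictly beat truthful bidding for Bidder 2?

Others bid (4, 18): truth gives 0; bid 18 gives 11 > 0. Violating.
Others bid (4, 26): truth gives 0; bid 26 gives 11 > 0. Violating.
Others bid (15, 4): truth gives 0; bid 18 gives 11 > 0. Violating.
Others bid (18, 4): truth gives 0; bid 26 gives 11 > 0. Violating.
Others bid (4, 4): truth gives 11; no alternative beats it.
Others bid (4, 15): truth gives 11; no alternative beats it.
(Checking all 16 profiles: 4 have a profitable deviation, 12 do not.)

4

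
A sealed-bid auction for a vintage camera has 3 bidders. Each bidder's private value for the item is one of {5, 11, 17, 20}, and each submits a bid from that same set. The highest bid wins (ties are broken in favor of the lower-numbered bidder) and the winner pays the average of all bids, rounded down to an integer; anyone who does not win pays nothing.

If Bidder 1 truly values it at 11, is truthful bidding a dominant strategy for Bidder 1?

Consider the case where Bidder 2 bids 5 and Bidder 3 bids 5.
Truthful bid 11: wins, pays 7, utility 11 - 7 = 4.
Bid 5 instead: wins, pays 5, utility 11 - 5 = 6.
Since 6 > 4, bidding 5 is strictly better here, so truthful bidding is not dominant.

No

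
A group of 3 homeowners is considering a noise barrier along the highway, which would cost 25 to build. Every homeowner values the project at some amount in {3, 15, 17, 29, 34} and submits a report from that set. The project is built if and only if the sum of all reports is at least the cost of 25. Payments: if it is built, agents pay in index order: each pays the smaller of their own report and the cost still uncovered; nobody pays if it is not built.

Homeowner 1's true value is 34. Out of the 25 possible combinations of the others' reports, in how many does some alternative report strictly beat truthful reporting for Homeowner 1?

Others report (3, 15): truth gives 9; report 15 gives 19 > 9. Violating.
Others report (3, 17): truth gives 9; report 15 gives 19 > 9. Violating.
Others report (3, 29): truth gives 9; report 3 gives 31 > 9. Violating.
Others report (3, 34): truth gives 9; report 3 gives 31 > 9. Violating.
Others report (3, 3): truth gives 9; no alternative beats it.
(Checking all 25 profiles: 24 have a profitable deviation, 1 does not.)

24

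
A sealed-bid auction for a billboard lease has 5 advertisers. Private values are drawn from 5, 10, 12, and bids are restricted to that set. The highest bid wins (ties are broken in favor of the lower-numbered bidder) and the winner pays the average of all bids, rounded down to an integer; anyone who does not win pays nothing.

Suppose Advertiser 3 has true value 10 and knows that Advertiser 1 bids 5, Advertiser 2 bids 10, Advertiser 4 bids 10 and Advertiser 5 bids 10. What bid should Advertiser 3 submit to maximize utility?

Bid 5: loses, pays 0, utility 0.
Bid 10: loses, pays 0, utility 0.
Bid 12: wins, pays 9, utility 10 - 9 = 1.
The best choice is 12 with utility 1.

12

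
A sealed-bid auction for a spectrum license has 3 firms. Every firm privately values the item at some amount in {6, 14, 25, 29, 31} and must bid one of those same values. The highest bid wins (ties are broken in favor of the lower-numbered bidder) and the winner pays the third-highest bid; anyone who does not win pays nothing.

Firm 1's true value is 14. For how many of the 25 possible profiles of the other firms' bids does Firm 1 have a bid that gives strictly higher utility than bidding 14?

6

Others bid (6, 25): truth gives 0; bid 25 gives 8 > 0. Violating.
Others bid (6, 29): truth gives 0; bid 29 gives 8 > 0. Violating.
Others bid (6, 31): truth gives 0; bid 31 gives 8 > 0. Violating.
Others bid (25, 6): truth gives 0; bid 25 gives 8 > 0. Violating.
Others bid (6, 6): truth gives 8; no alternative beats it.
Others bid (6, 14): truth gives 8; no alternative beats it.
(Checking all 25 profiles: 6 have a profitable deviation, 19 do not.)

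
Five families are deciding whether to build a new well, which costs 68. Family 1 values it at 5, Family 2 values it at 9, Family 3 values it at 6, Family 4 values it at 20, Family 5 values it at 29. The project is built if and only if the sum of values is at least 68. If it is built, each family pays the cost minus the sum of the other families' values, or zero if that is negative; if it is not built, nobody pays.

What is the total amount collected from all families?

64

Total value 69 ≥ cost 68, so it is built.
Family 1: others sum to 64; max(0, 68 - 64) = 4.
Family 2: others sum to 60; max(0, 68 - 60) = 8.
Family 3: others sum to 63; max(0, 68 - 63) = 5.
Family 4: others sum to 49; max(0, 68 - 49) = 19.
Family 5: others sum to 40; max(0, 68 - 40) = 28.
Total collected = 4 + 8 + 5 + 19 + 28 = 64.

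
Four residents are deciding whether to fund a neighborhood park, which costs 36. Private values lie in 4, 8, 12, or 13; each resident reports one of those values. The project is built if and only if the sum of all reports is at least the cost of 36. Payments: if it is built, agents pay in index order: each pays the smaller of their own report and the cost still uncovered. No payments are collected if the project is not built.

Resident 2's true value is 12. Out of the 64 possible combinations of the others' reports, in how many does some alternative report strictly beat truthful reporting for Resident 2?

38

Others report (4, 12, 12): truth gives 0; report 8 gives 4 > 0. Violating.
Others report (4, 12, 13): truth gives 0; report 8 gives 4 > 0. Violating.
Others report (4, 13, 12): truth gives 0; report 8 gives 4 > 0. Violating.
Others report (4, 13, 13): truth gives 0; report 8 gives 4 > 0. Violating.
Others report (4, 4, 4): truth gives 0; no alternative beats it.
Others report (4, 4, 8): truth gives 0; no alternative beats it.
(Checking all 64 profiles: 38 have a profitable deviation, 26 do not.)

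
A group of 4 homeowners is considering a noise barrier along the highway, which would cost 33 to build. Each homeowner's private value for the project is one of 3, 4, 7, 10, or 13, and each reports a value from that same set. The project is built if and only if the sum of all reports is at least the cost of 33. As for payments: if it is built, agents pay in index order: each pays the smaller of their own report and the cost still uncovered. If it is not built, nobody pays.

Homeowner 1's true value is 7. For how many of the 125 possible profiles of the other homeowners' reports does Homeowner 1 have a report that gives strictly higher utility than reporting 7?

23

Others report (3, 13, 13): truth gives 0; report 4 gives 3 > 0. Violating.
Others report (4, 13, 13): truth gives 0; report 3 gives 4 > 0. Violating.
Others report (7, 10, 13): truth gives 0; report 3 gives 4 > 0. Violating.
Others report (7, 13, 10): truth gives 0; report 3 gives 4 > 0. Violating.
Others report (3, 3, 3): truth gives 0; no alternative beats it.
Others report (3, 3, 4): truth gives 0; no alternative beats it.
(Checking all 125 profiles: 23 have a profitable deviation, 102 do not.)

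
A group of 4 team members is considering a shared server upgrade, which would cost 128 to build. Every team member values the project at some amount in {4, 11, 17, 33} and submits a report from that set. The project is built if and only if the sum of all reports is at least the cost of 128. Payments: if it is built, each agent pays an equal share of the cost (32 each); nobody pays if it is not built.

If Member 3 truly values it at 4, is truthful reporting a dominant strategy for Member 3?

Check each profile of the others' reports and compare truth against every alternative report.
Others report (4, 4, 4): truth gives 0, best alternative gives 0.
Others report (4, 4, 11): truth gives 0, best alternative gives 0.
Others report (4, 4, 17): truth gives 0, best alternative gives 0.
Others report (4, 4, 33): truth gives 0, best alternative gives 0.
Others report (4, 11, 4): truth gives 0, best alternative gives 0.
Others report (4, 11, 11): truth gives 0, best alternative gives 0.
(Remaining 58 profiles checked similarly; truth is weakly best in each.)
In every case the truthful report is at least as good as any alternative, so it is a dominant strategy.

Yes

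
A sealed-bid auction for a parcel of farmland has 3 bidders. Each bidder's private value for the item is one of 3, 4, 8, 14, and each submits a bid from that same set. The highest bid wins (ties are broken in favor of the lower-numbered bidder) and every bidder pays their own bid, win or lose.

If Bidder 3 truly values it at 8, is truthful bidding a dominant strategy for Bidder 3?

Consider the case where Bidder 1 bids 3 and Bidder 2 bids 3.
Truthful bid 8: wins, pays 8, utility 8 - 8 = 0.
Bid 4 instead: wins, pays 4, utility 8 - 4 = 4.
Since 4 > 0, bidding 4 is strictly better here, so truthful bidding is not dominant.

No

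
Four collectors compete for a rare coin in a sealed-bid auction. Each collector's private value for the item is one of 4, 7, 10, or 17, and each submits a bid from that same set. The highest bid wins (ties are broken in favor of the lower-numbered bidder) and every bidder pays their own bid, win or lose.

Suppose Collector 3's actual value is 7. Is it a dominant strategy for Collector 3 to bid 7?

Consider the case where Collector 1 bids 4, Collector 2 bids 4 and Collector 4 bids 10.
Truthful bid 7: loses but pays 7, utility -7.
Bid 4 instead: loses but pays 4, utility -4.
Since -4 > -7, bidding 4 is strictly better here, so truthful bidding is not dominant.

No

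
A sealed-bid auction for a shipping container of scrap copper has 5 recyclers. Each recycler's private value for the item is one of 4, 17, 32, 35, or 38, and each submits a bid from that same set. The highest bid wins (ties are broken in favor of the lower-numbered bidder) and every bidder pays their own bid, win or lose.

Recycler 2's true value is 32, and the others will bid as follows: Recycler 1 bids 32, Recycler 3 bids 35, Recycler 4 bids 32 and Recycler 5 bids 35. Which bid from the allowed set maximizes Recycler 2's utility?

35

Bid 4: loses but pays 4, utility -4.
Bid 17: loses but pays 17, utility -17.
Bid 32: loses but pays 32, utility -32.
Bid 35: wins, pays 35, utility 32 - 35 = -3.
Bid 38: wins, pays 38, utility 32 - 38 = -6.
The best choice is 35 with utility -3.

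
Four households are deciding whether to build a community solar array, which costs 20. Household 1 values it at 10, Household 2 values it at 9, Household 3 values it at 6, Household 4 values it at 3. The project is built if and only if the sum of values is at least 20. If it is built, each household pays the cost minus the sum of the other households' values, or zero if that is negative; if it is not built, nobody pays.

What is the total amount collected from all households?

Total value 28 ≥ cost 20, so it is built.
Household 1: others sum to 18; max(0, 20 - 18) = 2.
Household 2: others sum to 19; max(0, 20 - 19) = 1.
Household 3: others sum to 22; max(0, 20 - 22) = 0.
Household 4: others sum to 25; max(0, 20 - 25) = 0.
Total collected = 2 + 1 + 0 + 0 = 3.

3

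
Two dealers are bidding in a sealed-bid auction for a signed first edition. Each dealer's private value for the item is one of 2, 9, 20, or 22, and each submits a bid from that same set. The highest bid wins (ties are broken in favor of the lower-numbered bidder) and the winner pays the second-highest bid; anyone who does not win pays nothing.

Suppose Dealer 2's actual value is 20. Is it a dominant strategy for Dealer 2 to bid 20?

Yes

Check each profile of the others' bids and compare truth against every alternative bid.
Others bid (2): truth gives 18, best alternative gives 18.
Others bid (9): truth gives 11, best alternative gives 11.
Others bid (20): truth gives 0, best alternative gives 0.
Others bid (22): truth gives 0, best alternative gives 0.
In every case the truthful bid is at least as good as any alternative, so it is a dominant strategy.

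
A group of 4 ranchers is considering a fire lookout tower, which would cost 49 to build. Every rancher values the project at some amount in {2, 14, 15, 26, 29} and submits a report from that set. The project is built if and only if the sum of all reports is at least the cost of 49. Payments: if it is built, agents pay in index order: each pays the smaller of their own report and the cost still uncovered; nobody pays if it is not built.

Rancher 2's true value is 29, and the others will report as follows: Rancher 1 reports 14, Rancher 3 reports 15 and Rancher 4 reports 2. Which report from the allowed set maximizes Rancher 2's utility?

26

Report 2: project not built, utility 0.
Report 14: project not built, utility 0.
Report 15: project not built, utility 0.
Report 26: project built, pays 26, utility 29 - 26 = 3.
Report 29: project built, pays 29, utility 29 - 29 = 0.
The best choice is 26 with utility 3.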